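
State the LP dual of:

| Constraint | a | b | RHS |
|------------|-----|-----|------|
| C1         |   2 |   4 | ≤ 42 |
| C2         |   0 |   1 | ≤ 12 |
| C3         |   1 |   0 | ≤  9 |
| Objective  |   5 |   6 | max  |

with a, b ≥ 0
Minimize: z = 42y1 + 12y2 + 9y3

Subject to:
  C1: -2y1 - y3 ≤ -5
  C2: -4y1 - y2 ≤ -6
  y1, y2, y3 ≥ 0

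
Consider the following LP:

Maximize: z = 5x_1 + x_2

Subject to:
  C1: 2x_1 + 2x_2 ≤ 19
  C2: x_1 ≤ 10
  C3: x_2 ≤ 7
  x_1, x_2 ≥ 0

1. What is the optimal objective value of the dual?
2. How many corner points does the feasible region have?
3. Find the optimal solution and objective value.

1. 47.5 (by strong duality, equal to the primal optimum)
2. 4
3. x_1 = 9.5, x_2 = 0, z = 47.5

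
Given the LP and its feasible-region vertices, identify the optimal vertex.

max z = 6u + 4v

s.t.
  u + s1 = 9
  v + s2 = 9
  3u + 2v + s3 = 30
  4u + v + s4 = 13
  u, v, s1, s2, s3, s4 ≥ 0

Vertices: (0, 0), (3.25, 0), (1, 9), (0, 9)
Evaluating z = 6u + 4v at each vertex:
  (0, 0): z = 0
  (3.25, 0): z = 19.5
  (1, 9): z = 42
  (0, 9): z = 36

The largest value is z = 42, attained at (1, 9).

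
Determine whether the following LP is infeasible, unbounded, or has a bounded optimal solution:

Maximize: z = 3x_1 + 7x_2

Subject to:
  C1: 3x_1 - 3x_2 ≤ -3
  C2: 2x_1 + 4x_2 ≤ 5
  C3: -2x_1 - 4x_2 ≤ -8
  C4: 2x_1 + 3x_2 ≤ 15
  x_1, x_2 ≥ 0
C2 requires 2x_1 + 4x_2 ≤ 5, while C3 (-2x_1 - 4x_2 ≤ -8) is equivalent to 2x_1 + 4x_2 ≥ 8. Together they would need 8 ≤ 2x_1 + 4x_2 ≤ 5, which is impossible since 8 > 5. No point satisfies all constraints.

Infeasible — the constraint set is empty.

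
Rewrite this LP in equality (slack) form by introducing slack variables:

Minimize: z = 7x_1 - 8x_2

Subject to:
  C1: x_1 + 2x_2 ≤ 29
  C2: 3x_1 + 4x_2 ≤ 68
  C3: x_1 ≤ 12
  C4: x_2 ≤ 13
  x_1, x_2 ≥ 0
min z = 7x_1 - 8x_2

s.t.
  x_1 + 2x_2 + s1 = 29
  3x_1 + 4x_2 + s2 = 68
  x_1 + s3 = 12
  x_2 + s4 = 13
  x_1, x_2, s1, s2, s3, s4 ≥ 0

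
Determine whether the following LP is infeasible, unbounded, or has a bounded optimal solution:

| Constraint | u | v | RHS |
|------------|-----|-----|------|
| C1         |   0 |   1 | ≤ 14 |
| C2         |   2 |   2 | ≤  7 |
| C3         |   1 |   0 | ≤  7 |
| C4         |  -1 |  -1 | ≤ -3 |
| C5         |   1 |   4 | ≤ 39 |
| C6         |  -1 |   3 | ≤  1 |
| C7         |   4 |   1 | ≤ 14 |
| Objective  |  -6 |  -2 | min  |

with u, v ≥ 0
The point (3.5, 0) satisfies every constraint, so the LP is feasible; the constraints give u ≤ 7 and v ≤ 14, which with u, v ≥ 0 keep the feasible region inside a bounded box. A feasible, bounded LP attains a finite optimum at a vertex.

Bounded optimum: z* = -21 at (3.5, 0).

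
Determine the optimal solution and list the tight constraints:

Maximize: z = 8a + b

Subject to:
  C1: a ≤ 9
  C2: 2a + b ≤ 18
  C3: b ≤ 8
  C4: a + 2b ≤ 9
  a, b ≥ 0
Optimal: a = 9, b = 0
Slack at optimum:
  C1: slack = 0 (binding)
  C2: slack = 0 (binding)
  C3: slack = 8
  C4: slack = 0 (binding)
  a ≥ 0: a = 9
  b ≥ 0: b = 0 (binding)
Binding constraints: C1, C2, C4, b ≥ 0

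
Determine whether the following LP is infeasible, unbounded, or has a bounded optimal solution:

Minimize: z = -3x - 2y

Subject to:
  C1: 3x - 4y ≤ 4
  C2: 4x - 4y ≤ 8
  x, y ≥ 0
Feasible point: (0, 0) satisfies every constraint, so the LP is feasible.
Direction d = (0, 1): for each constraint row a, a·d ≤ 0 —
  (3)(0) + (-4)(1) = -4 ≤ 0
  (4)(0) + (-4)(1) = -4 ≤ 0
and d ≥ 0, so (0, 0) + t·d stays feasible for every t ≥ 0. Along this ray z = -3x - 2y changes by -2 per unit t, so z → −∞.

Unbounded — the objective can decrease without bound over the feasible region.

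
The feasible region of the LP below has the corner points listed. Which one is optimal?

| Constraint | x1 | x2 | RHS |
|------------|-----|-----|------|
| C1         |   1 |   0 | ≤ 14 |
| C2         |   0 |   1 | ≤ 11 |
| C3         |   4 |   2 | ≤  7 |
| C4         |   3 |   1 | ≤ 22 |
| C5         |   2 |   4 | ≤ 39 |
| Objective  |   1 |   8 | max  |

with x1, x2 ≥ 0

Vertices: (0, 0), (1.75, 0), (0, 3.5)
Evaluating z = x1 + 8x2 at each vertex:
  (0, 0): z = 0
  (1.75, 0): z = 1.75
  (0, 3.5): z = 28

The largest value is z = 28, attained at (0, 3.5).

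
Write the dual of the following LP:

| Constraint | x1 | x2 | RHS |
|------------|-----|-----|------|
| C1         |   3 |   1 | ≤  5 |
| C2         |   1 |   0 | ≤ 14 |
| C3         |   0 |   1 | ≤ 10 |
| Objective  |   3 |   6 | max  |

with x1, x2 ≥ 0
Minimize: z = 5y1 + 14y2 + 10y3

Subject to:
  C1: -3y1 - y2 ≤ -3
  C2: -y1 - y3 ≤ -6
  y1, y2, y3 ≥ 0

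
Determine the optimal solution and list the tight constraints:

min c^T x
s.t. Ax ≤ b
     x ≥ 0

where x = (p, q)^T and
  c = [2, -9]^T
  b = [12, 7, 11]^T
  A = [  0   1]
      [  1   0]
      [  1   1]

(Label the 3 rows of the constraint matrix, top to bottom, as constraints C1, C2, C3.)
Optimal: p = 0, q = 11
Binding: C3, p ≥ 0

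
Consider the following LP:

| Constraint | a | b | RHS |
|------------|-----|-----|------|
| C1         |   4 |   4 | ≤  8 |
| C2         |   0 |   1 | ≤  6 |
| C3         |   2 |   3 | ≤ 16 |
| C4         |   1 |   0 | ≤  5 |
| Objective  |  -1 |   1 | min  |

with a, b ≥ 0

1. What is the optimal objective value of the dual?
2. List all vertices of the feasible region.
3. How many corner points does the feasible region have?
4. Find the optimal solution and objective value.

1. -2 (by strong duality, equal to the primal optimum)
2. (0, 0), (2, 0), (0, 2)
3. 3
4. a = 2, b = 0, z = -2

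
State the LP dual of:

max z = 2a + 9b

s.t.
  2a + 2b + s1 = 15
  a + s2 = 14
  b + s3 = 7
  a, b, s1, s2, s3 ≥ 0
Minimize: z = 15y1 + 14y2 + 7y3

Subject to:
  C1: -2y1 - y2 ≤ -2
  C2: -2y1 - y3 ≤ -9
  y1, y2, y3 ≥ 0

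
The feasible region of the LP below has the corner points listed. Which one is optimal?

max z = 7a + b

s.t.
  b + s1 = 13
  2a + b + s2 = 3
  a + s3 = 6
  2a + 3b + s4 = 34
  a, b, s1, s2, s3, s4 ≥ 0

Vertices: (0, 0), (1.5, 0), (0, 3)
Evaluating z = 7a + b at each vertex:
  (0, 0): z = 0
  (1.5, 0): z = 10.5
  (0, 3): z = 3

The largest value is z = 10.5, attained at (1.5, 0).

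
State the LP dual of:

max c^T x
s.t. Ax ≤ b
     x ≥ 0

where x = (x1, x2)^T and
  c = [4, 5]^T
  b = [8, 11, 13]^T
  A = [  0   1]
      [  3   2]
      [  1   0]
Minimize: z = 8y1 + 11y2 + 13y3

Subject to:
  C1: -3y2 - y3 ≤ -4
  C2: -y1 - 2y2 ≤ -5
  y1, y2, y3 ≥ 0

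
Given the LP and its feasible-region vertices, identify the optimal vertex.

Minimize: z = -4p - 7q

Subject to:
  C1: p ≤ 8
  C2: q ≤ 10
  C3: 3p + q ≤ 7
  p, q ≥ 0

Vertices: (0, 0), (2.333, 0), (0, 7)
(0, 7) with z = -49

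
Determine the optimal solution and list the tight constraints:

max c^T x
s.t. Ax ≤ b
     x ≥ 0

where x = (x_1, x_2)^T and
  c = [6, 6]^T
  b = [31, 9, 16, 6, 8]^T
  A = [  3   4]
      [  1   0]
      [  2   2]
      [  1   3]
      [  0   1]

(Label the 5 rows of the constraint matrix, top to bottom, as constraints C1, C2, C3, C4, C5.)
Optimal: x_1 = 6, x_2 = 0
Slack at optimum:
  C1: slack = 13
  C2: slack = 3
  C3: slack = 4
  C4: slack = 0 (binding)
  C5: slack = 8
  x_1 ≥ 0: x_1 = 6
  x_2 ≥ 0: x_2 = 0 (binding)
Binding constraints: C4, x_2 ≥ 0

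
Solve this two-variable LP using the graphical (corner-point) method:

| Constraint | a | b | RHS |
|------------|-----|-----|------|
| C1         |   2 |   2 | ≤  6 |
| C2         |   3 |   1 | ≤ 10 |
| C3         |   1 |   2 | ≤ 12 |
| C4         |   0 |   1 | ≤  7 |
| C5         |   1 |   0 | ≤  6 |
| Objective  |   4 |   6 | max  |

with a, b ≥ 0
Each vertex is the intersection of two constraint boundaries that also satisfies all remaining constraints:
  a = 0 and b = 0 → (0, 0)
  2a + 2b = 6 and b = 0 → (3, 0)
  2a + 2b = 6 and a = 0 → (0, 3)

Evaluating z = 4a + 6b at each vertex:
  (0, 0): z = 0
  (3, 0): z = 12
  (0, 3): z = 18

The maximum is at (0, 3) with z = 18.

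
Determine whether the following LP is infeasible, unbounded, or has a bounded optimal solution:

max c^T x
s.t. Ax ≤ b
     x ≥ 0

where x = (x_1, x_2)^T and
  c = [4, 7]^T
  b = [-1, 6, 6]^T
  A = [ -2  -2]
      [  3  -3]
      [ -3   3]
Feasible point: (0, 1) satisfies every constraint, so the LP is feasible.
Direction d = (1, 1): for each constraint row a, a·d ≤ 0 —
  (-2)(1) + (-2)(1) = -4 ≤ 0
  (3)(1) + (-3)(1) = 0 ≤ 0
  (-3)(1) + (3)(1) = 0 ≤ 0
and d ≥ 0, so (0, 1) + t·d stays feasible for every t ≥ 0. Along this ray z = 4x_1 + 7x_2 changes by 11 per unit t, so z → +∞.

Unbounded — the objective can increase without bound over the feasible region.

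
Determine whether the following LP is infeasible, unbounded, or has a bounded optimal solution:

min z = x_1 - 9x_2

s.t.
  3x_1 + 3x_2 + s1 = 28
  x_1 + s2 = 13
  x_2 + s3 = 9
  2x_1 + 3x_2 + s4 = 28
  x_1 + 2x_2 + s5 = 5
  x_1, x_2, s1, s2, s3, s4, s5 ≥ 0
The point (0, 2.5) satisfies every constraint, so the LP is feasible; the constraints give x_1 ≤ 13 and x_2 ≤ 9, which with x_1, x_2 ≥ 0 keep the feasible region inside a bounded box. A feasible, bounded LP attains a finite optimum at a vertex.

Bounded optimum: z* = -22.5 at (0, 2.5).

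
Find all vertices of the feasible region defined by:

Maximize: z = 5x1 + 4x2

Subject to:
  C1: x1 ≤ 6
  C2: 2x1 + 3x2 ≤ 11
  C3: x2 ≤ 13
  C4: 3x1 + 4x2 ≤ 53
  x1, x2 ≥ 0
Each vertex is the intersection of two constraint boundaries that also satisfies all remaining constraints:
  x1 = 0 and x2 = 0 → (0, 0)
  2x1 + 3x2 = 11 and x2 = 0 → (5.5, 0)
  2x1 + 3x2 = 11 and x1 = 0 → (0, 3.667)

Vertices: (0, 0), (5.5, 0), (0, 3.667)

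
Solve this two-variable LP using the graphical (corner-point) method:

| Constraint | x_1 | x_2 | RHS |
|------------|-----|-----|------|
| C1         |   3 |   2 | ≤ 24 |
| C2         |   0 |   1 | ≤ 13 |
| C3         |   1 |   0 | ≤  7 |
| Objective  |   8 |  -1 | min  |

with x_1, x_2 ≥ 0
x_1 = 0, x_2 = 12, z = -12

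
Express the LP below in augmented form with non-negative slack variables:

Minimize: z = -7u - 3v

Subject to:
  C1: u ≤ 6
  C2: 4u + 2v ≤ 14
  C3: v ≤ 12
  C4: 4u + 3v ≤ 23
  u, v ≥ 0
min z = -7u - 3v

s.t.
  u + s1 = 6
  4u + 2v + s2 = 14
  v + s3 = 12
  4u + 3v + s4 = 23
  u, v, s1, s2, s3, s4 ≥ 0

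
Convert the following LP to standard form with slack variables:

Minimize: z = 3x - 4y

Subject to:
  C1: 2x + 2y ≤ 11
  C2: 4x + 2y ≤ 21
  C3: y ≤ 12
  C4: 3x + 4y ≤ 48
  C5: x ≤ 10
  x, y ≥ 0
min z = 3x - 4y

s.t.
  2x + 2y + s1 = 11
  4x + 2y + s2 = 21
  y + s3 = 12
  3x + 4y + s4 = 48
  x + s5 = 10
  x, y, s1, s2, s3, s4, s5 ≥ 0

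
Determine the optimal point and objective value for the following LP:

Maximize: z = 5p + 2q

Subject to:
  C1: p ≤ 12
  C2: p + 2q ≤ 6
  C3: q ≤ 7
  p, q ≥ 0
Each vertex is the intersection of two constraint boundaries that also satisfies all remaining constraints:
  p = 0 and q = 0 → (0, 0)
  p + 2q = 6 and q = 0 → (6, 0)
  p + 2q = 6 and p = 0 → (0, 3)

Evaluating z = 5p + 2q at each vertex:
  (0, 0): z = 0
  (6, 0): z = 30
  (0, 3): z = 6

The maximum is at (6, 0) with z = 30.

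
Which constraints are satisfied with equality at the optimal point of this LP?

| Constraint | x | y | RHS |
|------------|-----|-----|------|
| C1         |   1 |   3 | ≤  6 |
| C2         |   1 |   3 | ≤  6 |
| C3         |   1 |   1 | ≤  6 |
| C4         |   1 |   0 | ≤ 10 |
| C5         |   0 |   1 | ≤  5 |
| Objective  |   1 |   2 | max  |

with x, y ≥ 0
Optimal: x = 6, y = 0
Slack at optimum:
  C1: slack = 0 (binding)
  C2: slack = 0 (binding)
  C3: slack = 0 (binding)
  C4: slack = 4
  C5: slack = 5
  x ≥ 0: x = 6
  y ≥ 0: y = 0 (binding)
Binding constraints: C1, C2, C3, y ≥ 0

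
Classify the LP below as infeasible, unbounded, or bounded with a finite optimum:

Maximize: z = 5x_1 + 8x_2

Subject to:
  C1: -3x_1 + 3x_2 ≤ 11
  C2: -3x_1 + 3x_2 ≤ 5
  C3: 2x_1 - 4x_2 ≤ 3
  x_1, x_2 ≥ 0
Feasible point: (0, 0) satisfies every constraint, so the LP is feasible.
Direction d = (1, 1): for each constraint row a, a·d ≤ 0 —
  (-3)(1) + (3)(1) = 0 ≤ 0
  (-3)(1) + (3)(1) = 0 ≤ 0
  (2)(1) + (-4)(1) = -2 ≤ 0
and d ≥ 0, so (0, 0) + t·d stays feasible for every t ≥ 0. Along this ray z = 5x_1 + 8x_2 changes by 13 per unit t, so z → +∞.

Unbounded: there is a feasible ray along which z → +∞.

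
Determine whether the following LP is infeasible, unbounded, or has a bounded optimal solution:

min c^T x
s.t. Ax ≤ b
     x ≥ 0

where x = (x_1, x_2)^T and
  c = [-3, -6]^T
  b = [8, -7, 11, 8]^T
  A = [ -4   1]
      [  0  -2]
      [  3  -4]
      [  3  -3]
Feasible point: (0, 4) satisfies every constraint, so the LP is feasible.
Direction d = (1, 1): for each constraint row a, a·d ≤ 0 —
  (-4)(1) + (1)(1) = -3 ≤ 0
  (0)(1) + (-2)(1) = -2 ≤ 0
  (3)(1) + (-4)(1) = -1 ≤ 0
  (3)(1) + (-3)(1) = 0 ≤ 0
and d ≥ 0, so (0, 4) + t·d stays feasible for every t ≥ 0. Along this ray z = -3x_1 - 6x_2 changes by -9 per unit t, so z → −∞.

The LP is unbounded; z can be made arbitrarily small.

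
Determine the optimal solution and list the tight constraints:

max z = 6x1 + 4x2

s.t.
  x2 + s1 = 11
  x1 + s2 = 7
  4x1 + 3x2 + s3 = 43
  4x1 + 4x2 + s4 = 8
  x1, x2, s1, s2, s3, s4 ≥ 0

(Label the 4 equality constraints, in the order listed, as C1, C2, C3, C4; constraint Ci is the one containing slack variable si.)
Optimal: x1 = 2, x2 = 0
Slack at optimum:
  C1: slack = 11
  C2: slack = 5
  C3: slack = 35
  C4: slack = 0 (binding)
  x1 ≥ 0: x1 = 2
  x2 ≥ 0: x2 = 0 (binding)
Binding constraints: C4, x2 ≥ 0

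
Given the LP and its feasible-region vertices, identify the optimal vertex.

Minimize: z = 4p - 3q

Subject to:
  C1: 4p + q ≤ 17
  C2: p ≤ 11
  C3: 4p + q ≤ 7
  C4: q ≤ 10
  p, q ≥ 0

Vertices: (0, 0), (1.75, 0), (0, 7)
Evaluating z = 4p - 3q at each vertex:
  (0, 0): z = 0
  (1.75, 0): z = 7
  (0, 7): z = -21

The smallest value is z = -21, attained at (0, 7).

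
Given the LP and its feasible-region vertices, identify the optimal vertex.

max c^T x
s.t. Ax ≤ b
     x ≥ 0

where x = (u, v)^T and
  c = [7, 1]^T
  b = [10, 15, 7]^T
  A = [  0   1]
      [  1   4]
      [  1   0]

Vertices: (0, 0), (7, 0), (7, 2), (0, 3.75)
(7, 2) with z = 51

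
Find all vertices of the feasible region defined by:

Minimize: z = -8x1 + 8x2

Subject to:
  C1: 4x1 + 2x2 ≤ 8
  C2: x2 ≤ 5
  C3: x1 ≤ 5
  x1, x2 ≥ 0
Each vertex is the intersection of two constraint boundaries that also satisfies all remaining constraints:
  x1 = 0 and x2 = 0 → (0, 0)
  4x1 + 2x2 = 8 and x2 = 0 → (2, 0)
  4x1 + 2x2 = 8 and x1 = 0 → (0, 4)

Vertices: (0, 0), (2, 0), (0, 4)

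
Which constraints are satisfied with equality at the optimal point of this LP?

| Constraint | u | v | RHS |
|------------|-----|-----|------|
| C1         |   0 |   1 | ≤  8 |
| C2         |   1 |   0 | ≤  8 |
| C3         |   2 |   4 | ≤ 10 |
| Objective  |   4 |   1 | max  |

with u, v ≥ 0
Optimal: u = 5, v = 0
Slack at optimum:
  C1: slack = 8
  C2: slack = 3
  C3: slack = 0 (binding)
  u ≥ 0: u = 5
  v ≥ 0: v = 0 (binding)
Binding constraints: C3, v ≥ 0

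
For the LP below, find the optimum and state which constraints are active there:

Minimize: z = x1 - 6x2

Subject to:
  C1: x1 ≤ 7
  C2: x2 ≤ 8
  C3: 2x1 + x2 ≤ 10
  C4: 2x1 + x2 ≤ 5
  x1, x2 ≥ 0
Optimal: x1 = 0, x2 = 5
Slack at optimum:
  C1: slack = 7
  C2: slack = 3
  C3: slack = 5
  C4: slack = 0 (binding)
  x1 ≥ 0: x1 = 0 (binding)
  x2 ≥ 0: x2 = 5
Binding constraints: C4, x1 ≥ 0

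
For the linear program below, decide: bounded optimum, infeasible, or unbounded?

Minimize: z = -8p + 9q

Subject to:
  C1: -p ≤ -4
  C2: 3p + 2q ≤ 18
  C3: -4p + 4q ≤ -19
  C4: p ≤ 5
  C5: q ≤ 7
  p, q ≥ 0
The point (5, 0) satisfies every constraint, so the LP is feasible; the constraints give p ≤ 5 and q ≤ 7, which with p, q ≥ 0 keep the feasible region inside a bounded box. A feasible, bounded LP attains a finite optimum at a vertex.

Evaluating z = -8p + 9q at each vertex:
  (4.75, 0): z = -38
  (5, 0): z = -40
  (5, 0.25): z = -37.75

The LP has an optimal solution: (5, 0) with z = -40.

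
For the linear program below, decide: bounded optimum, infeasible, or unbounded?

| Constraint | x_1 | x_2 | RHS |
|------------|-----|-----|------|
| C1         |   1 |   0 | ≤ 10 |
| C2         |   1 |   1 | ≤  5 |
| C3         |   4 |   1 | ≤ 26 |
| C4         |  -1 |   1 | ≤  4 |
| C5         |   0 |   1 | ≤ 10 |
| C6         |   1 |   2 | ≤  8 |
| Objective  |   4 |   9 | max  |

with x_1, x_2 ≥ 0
The point (0, 4) satisfies every constraint, so the LP is feasible; the constraints give x_1 ≤ 10 and x_2 ≤ 10, which with x_1, x_2 ≥ 0 keep the feasible region inside a bounded box. A feasible, bounded LP attains a finite optimum at a vertex.

Evaluating z = 4x_1 + 9x_2 at each vertex:
  (0, 0): z = 0
  (5, 0): z = 20
  (2, 3): z = 35
  (0, 4): z = 36

Bounded optimum: z* = 36 at (0, 4).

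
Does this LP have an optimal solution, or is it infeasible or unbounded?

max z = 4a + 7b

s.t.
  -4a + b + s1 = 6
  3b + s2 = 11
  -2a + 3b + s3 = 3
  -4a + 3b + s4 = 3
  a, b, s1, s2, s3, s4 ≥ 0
Feasible point: (0, 0) satisfies every constraint, so the LP is feasible.
Direction d = (1, 0): for each constraint row a, a·d ≤ 0 —
  (-4)(1) + (1)(0) = -4 ≤ 0
  (0)(1) + (3)(0) = 0 ≤ 0
  (-2)(1) + (3)(0) = -2 ≤ 0
  (-4)(1) + (3)(0) = -4 ≤ 0
and d ≥ 0, so (0, 0) + t·d stays feasible for every t ≥ 0. Along this ray z = 4a + 7b changes by 4 per unit t, so z → +∞.

Unbounded: there is a feasible ray along which z → +∞.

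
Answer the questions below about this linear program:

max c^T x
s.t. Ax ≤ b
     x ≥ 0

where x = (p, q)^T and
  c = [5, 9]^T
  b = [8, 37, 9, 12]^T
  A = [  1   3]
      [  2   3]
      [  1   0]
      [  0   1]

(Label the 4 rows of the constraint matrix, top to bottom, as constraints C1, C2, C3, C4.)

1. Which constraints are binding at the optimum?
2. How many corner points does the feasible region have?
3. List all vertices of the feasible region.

1. C1, q ≥ 0
2. 3
3. (0, 0), (8, 0), (0, 2.667)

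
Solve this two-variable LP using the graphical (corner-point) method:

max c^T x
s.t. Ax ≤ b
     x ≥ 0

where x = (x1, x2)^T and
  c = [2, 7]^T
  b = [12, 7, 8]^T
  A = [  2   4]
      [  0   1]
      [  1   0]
x1 = 0, x2 = 3, z = 21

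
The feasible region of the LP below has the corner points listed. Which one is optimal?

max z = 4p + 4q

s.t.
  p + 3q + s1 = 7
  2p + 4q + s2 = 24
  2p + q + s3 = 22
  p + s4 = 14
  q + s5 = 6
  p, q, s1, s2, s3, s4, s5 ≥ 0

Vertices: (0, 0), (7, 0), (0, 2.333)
(7, 0) with z = 28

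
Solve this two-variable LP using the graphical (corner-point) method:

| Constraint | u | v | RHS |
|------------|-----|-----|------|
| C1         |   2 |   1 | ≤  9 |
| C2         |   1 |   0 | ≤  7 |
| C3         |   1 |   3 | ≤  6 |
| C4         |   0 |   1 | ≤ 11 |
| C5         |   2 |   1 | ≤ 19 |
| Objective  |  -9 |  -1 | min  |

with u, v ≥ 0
Each vertex is the intersection of two constraint boundaries that also satisfies all remaining constraints:
  u = 0 and v = 0 → (0, 0)
  2u + v = 9 and v = 0 → (4.5, 0)
  2u + v = 9 and u + 3v = 6 → (4.2, 0.6)
  u + 3v = 6 and u = 0 → (0, 2)

Evaluating z = -9u - v at each vertex:
  (0, 0): z = 0
  (4.5, 0): z = -40.5
  (4.2, 0.6): z = -38.4
  (0, 2): z = -2

The minimum is at (4.5, 0) with z = -40.5.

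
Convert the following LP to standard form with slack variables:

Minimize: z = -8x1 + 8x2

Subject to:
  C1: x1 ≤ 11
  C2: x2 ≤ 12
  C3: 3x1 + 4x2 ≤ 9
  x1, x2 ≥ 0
min z = -8x1 + 8x2

s.t.
  x1 + s1 = 11
  x2 + s2 = 12
  3x1 + 4x2 + s3 = 9
  x1, x2, s1, s2, s3 ≥ 0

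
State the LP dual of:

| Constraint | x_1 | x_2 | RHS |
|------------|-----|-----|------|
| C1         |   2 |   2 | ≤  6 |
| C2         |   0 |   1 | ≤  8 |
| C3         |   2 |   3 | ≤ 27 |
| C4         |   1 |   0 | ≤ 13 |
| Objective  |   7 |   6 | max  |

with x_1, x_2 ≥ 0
Minimize: z = 6y1 + 8y2 + 27y3 + 13y4

Subject to:
  C1: -2y1 - 2y3 - y4 ≤ -7
  C2: -2y1 - y2 - 3y3 ≤ -6
  y1, y2, y3, y4 ≥ 0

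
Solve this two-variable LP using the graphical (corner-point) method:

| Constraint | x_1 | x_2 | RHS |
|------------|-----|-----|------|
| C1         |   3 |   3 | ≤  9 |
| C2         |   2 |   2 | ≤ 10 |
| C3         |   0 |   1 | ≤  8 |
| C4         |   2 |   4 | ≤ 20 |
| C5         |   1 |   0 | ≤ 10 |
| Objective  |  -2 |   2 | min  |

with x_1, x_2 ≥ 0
Each vertex is the intersection of two constraint boundaries that also satisfies all remaining constraints:
  x_1 = 0 and x_2 = 0 → (0, 0)
  3x_1 + 3x_2 = 9 and x_2 = 0 → (3, 0)
  3x_1 + 3x_2 = 9 and x_1 = 0 → (0, 3)

Evaluating z = -2x_1 + 2x_2 at each vertex:
  (0, 0): z = 0
  (3, 0): z = -6
  (0, 3): z = 6

The minimum is at (3, 0) with z = -6.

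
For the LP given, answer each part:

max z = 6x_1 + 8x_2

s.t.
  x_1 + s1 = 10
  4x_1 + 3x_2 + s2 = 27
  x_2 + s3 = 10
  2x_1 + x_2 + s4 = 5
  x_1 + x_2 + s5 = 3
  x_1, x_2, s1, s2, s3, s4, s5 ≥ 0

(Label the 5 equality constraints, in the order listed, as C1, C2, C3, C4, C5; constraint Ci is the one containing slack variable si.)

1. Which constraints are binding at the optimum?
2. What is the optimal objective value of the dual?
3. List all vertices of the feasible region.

1. C5, x_1 ≥ 0
2. 24 (by strong duality, equal to the primal optimum)
3. (0, 0), (2.5, 0), (2, 1), (0, 3)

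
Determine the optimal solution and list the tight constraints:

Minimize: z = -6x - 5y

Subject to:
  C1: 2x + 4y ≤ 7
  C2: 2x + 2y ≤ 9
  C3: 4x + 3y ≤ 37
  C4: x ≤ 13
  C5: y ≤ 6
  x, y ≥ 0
Optimal: x = 3.5, y = 0
Slack at optimum:
  C1: slack = 0 (binding)
  C2: slack = 2
  C3: slack = 23
  C4: slack = 9.5
  C5: slack = 6
  x ≥ 0: x = 3.5
  y ≥ 0: y = 0 (binding)
Binding constraints: C1, y ≥ 0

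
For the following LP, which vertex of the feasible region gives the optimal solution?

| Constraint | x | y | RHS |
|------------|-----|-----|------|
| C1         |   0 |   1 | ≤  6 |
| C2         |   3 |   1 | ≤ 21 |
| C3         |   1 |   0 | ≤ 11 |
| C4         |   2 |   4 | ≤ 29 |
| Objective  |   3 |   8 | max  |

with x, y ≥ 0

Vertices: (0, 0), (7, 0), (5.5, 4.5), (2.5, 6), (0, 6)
(2.5, 6) with z = 55.5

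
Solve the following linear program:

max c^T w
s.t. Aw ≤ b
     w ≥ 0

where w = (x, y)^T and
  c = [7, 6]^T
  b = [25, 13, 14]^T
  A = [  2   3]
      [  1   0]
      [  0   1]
Each vertex is the intersection of two constraint boundaries that also satisfies all remaining constraints:
  x = 0 and y = 0 → (0, 0)
  2x + 3y = 25 and y = 0 → (12.5, 0)
  2x + 3y = 25 and x = 0 → (0, 8.333)

Evaluating z = 7x + 6y at each vertex:
  (0, 0): z = 0
  (12.5, 0): z = 87.5
  (0, 8.333): z = 50

The maximum is at (12.5, 0) with z = 87.5.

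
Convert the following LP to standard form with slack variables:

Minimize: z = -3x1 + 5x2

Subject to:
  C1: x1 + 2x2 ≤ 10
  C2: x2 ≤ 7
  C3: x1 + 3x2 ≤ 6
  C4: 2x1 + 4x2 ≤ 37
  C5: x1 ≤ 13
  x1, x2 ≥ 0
min z = -3x1 + 5x2

s.t.
  x1 + 2x2 + s1 = 10
  x2 + s2 = 7
  x1 + 3x2 + s3 = 6
  2x1 + 4x2 + s4 = 37
  x1 + s5 = 13
  x1, x2, s1, s2, s3, s4, s5 ≥ 0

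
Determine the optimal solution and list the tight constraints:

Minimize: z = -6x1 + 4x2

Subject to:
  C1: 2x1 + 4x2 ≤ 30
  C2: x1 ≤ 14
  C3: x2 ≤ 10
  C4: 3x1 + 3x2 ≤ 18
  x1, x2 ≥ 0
Optimal: x1 = 6, x2 = 0
Binding: C4, x2 ≥ 0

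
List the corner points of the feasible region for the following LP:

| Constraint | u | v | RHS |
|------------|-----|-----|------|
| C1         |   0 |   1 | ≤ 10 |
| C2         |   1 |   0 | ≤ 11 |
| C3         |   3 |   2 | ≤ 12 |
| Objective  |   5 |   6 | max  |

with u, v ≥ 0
Each vertex is the intersection of two constraint boundaries that also satisfies all remaining constraints:
  u = 0 and v = 0 → (0, 0)
  3u + 2v = 12 and v = 0 → (4, 0)
  3u + 2v = 12 and u = 0 → (0, 6)

Vertices: (0, 0), (4, 0), (0, 6)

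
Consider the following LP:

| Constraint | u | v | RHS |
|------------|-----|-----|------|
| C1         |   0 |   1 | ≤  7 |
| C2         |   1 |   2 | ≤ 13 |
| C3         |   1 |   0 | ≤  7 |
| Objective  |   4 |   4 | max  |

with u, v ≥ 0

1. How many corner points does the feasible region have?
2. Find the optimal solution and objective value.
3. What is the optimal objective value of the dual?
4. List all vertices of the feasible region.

1. 4
2. u = 7, v = 3, z = 40
3. 40 (by strong duality, equal to the primal optimum)
4. (0, 0), (7, 0), (7, 3), (0, 6.5)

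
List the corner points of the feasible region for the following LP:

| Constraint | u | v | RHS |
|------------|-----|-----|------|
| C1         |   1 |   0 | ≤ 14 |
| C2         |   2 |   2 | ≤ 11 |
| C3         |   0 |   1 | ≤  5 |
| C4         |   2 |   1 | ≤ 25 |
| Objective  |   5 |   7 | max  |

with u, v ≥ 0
Each vertex is the intersection of two constraint boundaries that also satisfies all remaining constraints:
  u = 0 and v = 0 → (0, 0)
  2u + 2v = 11 and v = 0 → (5.5, 0)
  2u + 2v = 11 and v = 5 → (0.5, 5)
  v = 5 and u = 0 → (0, 5)

Vertices: (0, 0), (5.5, 0), (0.5, 5), (0, 5)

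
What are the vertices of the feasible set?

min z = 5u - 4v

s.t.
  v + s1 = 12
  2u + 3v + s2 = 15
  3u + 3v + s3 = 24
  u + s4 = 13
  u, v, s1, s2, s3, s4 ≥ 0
Each vertex is the intersection of two constraint boundaries that also satisfies all remaining constraints:
  u = 0 and v = 0 → (0, 0)
  2u + 3v = 15 and v = 0 → (7.5, 0)
  2u + 3v = 15 and u = 0 → (0, 5)

Vertices: (0, 0), (7.5, 0), (0, 5)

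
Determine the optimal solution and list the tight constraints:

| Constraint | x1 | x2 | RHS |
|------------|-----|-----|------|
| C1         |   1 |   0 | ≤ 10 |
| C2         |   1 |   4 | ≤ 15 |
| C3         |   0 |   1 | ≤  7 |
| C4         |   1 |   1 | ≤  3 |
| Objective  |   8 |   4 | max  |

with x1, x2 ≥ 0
Optimal: x1 = 3, x2 = 0
Slack at optimum:
  C1: slack = 7
  C2: slack = 12
  C3: slack = 7
  C4: slack = 0 (binding)
  x1 ≥ 0: x1 = 3
  x2 ≥ 0: x2 = 0 (binding)
Binding constraints: C4, x2 ≥ 0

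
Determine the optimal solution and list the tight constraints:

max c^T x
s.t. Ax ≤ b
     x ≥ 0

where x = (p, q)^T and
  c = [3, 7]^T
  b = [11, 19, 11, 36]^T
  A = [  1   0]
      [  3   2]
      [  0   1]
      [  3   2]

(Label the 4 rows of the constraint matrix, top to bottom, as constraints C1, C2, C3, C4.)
Optimal: p = 0, q = 9.5
Slack at optimum:
  C1: slack = 11
  C2: slack = 0 (binding)
  C3: slack = 1.5
  C4: slack = 17
  p ≥ 0: p = 0 (binding)
  q ≥ 0: q = 9.5
Binding constraints: C2, p ≥ 0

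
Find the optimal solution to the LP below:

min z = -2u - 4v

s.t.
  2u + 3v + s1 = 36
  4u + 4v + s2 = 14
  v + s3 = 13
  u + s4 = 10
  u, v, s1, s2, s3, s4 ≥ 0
Each vertex is the intersection of two constraint boundaries that also satisfies all remaining constraints:
  u = 0 and v = 0 → (0, 0)
  4u + 4v = 14 and v = 0 → (3.5, 0)
  4u + 4v = 14 and u = 0 → (0, 3.5)

Evaluating z = -2u - 4v at each vertex:
  (0, 0): z = 0
  (3.5, 0): z = -7
  (0, 3.5): z = -14

The minimum is at (0, 3.5) with z = -14.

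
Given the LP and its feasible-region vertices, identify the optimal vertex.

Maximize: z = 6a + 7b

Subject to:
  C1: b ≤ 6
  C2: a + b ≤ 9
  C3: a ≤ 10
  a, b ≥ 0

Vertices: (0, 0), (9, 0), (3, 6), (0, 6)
Evaluating z = 6a + 7b at each vertex:
  (0, 0): z = 0
  (9, 0): z = 54
  (3, 6): z = 60
  (0, 6): z = 42

The largest value is z = 60, attained at (3, 6).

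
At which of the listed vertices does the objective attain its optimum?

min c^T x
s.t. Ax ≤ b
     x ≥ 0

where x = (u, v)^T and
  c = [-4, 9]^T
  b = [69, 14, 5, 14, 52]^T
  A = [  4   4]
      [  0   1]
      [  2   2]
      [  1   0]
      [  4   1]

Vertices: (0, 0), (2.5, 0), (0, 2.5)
Evaluating z = -4u + 9v at each vertex:
  (0, 0): z = 0
  (2.5, 0): z = -10
  (0, 2.5): z = 22.5

The smallest value is z = -10, attained at (2.5, 0).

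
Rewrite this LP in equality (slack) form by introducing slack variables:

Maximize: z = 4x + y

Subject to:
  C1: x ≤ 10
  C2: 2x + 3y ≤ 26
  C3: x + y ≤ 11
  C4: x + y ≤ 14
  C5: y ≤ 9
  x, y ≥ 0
max z = 4x + y

s.t.
  x + s1 = 10
  2x + 3y + s2 = 26
  x + y + s3 = 11
  x + y + s4 = 14
  y + s5 = 9
  x, y, s1, s2, s3, s4, s5 ≥ 0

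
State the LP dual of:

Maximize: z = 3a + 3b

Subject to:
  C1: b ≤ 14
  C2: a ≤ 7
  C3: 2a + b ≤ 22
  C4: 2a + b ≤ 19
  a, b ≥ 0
Minimize: z = 14y1 + 7y2 + 22y3 + 19y4

Subject to:
  C1: -y2 - 2y3 - 2y4 ≤ -3
  C2: -y1 - y3 - y4 ≤ -3
  y1, y2, y3, y4 ≥ 0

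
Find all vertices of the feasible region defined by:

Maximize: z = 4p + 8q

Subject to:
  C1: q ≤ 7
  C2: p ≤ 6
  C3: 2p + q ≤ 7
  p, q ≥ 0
Each vertex is the intersection of two constraint boundaries that also satisfies all remaining constraints:
  p = 0 and q = 0 → (0, 0)
  2p + q = 7 and q = 0 → (3.5, 0)
  q = 7 and 2p + q = 7 → (0, 7)

Vertices: (0, 0), (3.5, 0), (0, 7)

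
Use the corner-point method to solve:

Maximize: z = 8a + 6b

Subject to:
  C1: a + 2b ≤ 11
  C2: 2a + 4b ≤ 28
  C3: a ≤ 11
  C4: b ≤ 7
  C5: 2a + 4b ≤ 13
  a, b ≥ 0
Each vertex is the intersection of two constraint boundaries that also satisfies all remaining constraints:
  a = 0 and b = 0 → (0, 0)
  2a + 4b = 13 and b = 0 → (6.5, 0)
  2a + 4b = 13 and a = 0 → (0, 3.25)

Evaluating z = 8a + 6b at each vertex:
  (0, 0): z = 0
  (6.5, 0): z = 52
  (0, 3.25): z = 19.5

The maximum is at (6.5, 0) with z = 52.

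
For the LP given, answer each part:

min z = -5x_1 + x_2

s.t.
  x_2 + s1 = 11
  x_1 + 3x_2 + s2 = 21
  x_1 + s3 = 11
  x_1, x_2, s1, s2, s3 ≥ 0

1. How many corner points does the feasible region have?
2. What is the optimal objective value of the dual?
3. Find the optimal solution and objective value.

1. 4
2. -55 (by strong duality, equal to the primal optimum)
3. x_1 = 11, x_2 = 0, z = -55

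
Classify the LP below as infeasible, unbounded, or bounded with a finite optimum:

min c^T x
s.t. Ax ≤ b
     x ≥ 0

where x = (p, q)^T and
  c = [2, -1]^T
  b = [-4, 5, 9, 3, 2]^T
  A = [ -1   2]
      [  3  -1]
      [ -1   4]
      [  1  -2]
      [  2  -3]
One constraint requires p - 2q ≤ 3, while the constraint -p + 2q ≤ -4 is equivalent to p - 2q ≥ 4. Together they would need 4 ≤ p - 2q ≤ 3, which is impossible since 4 > 3. No point satisfies all constraints.

Infeasible: no point satisfies all constraints simultaneously.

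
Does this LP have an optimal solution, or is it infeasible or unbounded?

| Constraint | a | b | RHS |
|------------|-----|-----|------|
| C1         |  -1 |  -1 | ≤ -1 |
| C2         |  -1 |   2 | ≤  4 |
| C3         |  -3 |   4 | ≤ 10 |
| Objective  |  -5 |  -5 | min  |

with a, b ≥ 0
Feasible point: (0, 1) satisfies every constraint, so the LP is feasible.
Direction d = (1, 0): for each constraint row a, a·d ≤ 0 —
  (-1)(1) + (-1)(0) = -1 ≤ 0
  (-1)(1) + (2)(0) = -1 ≤ 0
  (-3)(1) + (4)(0) = -3 ≤ 0
and d ≥ 0, so (0, 1) + t·d stays feasible for every t ≥ 0. Along this ray z = -5a - 5b changes by -5 per unit t, so z → −∞.

Unbounded: there is a feasible ray along which z → −∞.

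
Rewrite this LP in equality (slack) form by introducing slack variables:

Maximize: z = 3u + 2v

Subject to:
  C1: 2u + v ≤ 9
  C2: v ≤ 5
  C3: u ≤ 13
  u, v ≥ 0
max z = 3u + 2v

s.t.
  2u + v + s1 = 9
  v + s2 = 5
  u + s3 = 13
  u, v, s1, s2, s3 ≥ 0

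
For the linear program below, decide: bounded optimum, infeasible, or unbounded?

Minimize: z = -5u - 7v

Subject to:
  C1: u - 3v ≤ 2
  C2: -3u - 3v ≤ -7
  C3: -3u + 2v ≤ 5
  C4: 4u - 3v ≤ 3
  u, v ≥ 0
Feasible point: (1, 2) satisfies every constraint, so the LP is feasible.
Direction d = (2, 3): for each constraint row a, a·d ≤ 0 —
  (1)(2) + (-3)(3) = -7 ≤ 0
  (-3)(2) + (-3)(3) = -15 ≤ 0
  (-3)(2) + (2)(3) = 0 ≤ 0
  (4)(2) + (-3)(3) = -1 ≤ 0
and d ≥ 0, so (1, 2) + t·d stays feasible for every t ≥ 0. Along this ray z = -5u - 7v changes by -31 per unit t, so z → −∞.

Unbounded — the objective can decrease without bound over the feasible region.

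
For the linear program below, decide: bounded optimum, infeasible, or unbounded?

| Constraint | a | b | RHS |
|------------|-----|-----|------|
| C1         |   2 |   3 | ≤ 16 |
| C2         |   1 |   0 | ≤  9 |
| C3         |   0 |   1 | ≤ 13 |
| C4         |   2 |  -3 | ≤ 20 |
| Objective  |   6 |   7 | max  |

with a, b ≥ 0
The point (8, 0) satisfies every constraint, so the LP is feasible; the constraints give a ≤ 9 and b ≤ 13, which with a, b ≥ 0 keep the feasible region inside a bounded box. A feasible, bounded LP attains a finite optimum at a vertex.

Bounded optimum: z* = 48 at (8, 0).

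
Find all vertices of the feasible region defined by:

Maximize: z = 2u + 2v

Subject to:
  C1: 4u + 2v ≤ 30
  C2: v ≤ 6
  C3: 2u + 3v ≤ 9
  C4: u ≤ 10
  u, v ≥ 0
Each vertex is the intersection of two constraint boundaries that also satisfies all remaining constraints:
  u = 0 and v = 0 → (0, 0)
  2u + 3v = 9 and v = 0 → (4.5, 0)
  2u + 3v = 9 and u = 0 → (0, 3)

Vertices: (0, 0), (4.5, 0), (0, 3)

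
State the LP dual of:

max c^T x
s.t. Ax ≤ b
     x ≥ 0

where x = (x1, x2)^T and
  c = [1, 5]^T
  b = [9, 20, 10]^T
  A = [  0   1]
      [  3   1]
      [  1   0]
Minimize: z = 9y1 + 20y2 + 10y3

Subject to:
  C1: -3y2 - y3 ≤ -1
  C2: -y1 - y2 ≤ -5
  y1, y2, y3 ≥ 0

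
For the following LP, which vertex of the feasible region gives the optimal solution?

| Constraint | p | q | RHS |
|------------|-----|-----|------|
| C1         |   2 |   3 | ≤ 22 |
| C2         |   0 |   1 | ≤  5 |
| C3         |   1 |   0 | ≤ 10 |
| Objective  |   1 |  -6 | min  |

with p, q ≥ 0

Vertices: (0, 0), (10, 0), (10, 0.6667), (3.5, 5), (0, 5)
(0, 5) with z = -30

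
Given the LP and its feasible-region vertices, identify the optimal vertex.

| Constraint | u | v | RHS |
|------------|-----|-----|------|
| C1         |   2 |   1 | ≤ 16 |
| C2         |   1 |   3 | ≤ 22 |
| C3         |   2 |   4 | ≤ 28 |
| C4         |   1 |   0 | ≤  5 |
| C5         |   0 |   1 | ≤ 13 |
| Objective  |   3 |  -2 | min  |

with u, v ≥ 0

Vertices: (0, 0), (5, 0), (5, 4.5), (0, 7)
(0, 7) with z = -14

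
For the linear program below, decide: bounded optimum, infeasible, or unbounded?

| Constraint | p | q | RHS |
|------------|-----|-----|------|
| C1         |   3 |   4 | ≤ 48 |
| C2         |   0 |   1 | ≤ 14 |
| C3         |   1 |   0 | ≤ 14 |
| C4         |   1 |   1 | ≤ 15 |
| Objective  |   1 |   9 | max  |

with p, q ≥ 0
The point (0, 12) satisfies every constraint, so the LP is feasible; the constraints give p ≤ 14 and q ≤ 14, which with p, q ≥ 0 keep the feasible region inside a bounded box. A feasible, bounded LP attains a finite optimum at a vertex.

Evaluating z = p + 9q at each vertex:
  (0, 0): z = 0
  (14, 0): z = 14
  (14, 1): z = 23
  (12, 3): z = 39
  (0, 12): z = 108

Feasible with finite optimum z* = 108 at (0, 12).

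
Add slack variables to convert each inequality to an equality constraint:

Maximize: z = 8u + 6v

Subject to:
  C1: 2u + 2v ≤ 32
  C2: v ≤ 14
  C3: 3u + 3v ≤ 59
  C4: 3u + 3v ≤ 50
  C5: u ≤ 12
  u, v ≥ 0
max z = 8u + 6v

s.t.
  2u + 2v + s1 = 32
  v + s2 = 14
  3u + 3v + s3 = 59
  3u + 3v + s4 = 50
  u + s5 = 12
  u, v, s1, s2, s3, s4, s5 ≥ 0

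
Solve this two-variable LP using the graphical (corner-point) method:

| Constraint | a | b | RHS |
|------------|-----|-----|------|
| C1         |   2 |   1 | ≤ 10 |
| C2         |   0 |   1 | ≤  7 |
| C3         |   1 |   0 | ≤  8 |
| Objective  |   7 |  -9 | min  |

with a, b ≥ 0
a = 0, b = 7, z = -63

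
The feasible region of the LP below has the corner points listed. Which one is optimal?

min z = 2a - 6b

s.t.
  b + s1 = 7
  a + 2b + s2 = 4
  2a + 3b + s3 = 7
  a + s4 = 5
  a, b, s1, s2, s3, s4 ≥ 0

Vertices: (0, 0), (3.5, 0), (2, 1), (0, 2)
Evaluating z = 2a - 6b at each vertex:
  (0, 0): z = 0
  (3.5, 0): z = 7
  (2, 1): z = -2
  (0, 2): z = -12

The smallest value is z = -12, attained at (0, 2).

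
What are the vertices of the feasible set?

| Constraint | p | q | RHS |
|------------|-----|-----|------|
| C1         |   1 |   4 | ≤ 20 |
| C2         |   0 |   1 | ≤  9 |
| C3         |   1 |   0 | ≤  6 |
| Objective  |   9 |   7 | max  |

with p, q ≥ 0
Each vertex is the intersection of two constraint boundaries that also satisfies all remaining constraints:
  p = 0 and q = 0 → (0, 0)
  p = 6 and q = 0 → (6, 0)
  p + 4q = 20 and p = 6 → (6, 3.5)
  p + 4q = 20 and p = 0 → (0, 5)

Vertices: (0, 0), (6, 0), (6, 3.5), (0, 5)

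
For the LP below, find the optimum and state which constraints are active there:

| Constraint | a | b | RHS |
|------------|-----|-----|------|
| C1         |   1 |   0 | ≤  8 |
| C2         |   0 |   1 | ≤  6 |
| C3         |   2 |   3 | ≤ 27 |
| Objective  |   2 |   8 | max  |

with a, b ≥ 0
Optimal: a = 4.5, b = 6
Slack at optimum:
  C1: slack = 3.5
  C2: slack = 0 (binding)
  C3: slack = 0 (binding)
  a ≥ 0: a = 4.5
  b ≥ 0: b = 6
Binding constraints: C2, C3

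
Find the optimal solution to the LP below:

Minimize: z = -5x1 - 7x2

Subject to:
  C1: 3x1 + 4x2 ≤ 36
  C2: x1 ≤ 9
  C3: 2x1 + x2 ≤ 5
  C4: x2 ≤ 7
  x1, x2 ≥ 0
Each vertex is the intersection of two constraint boundaries that also satisfies all remaining constraints:
  x1 = 0 and x2 = 0 → (0, 0)
  2x1 + x2 = 5 and x2 = 0 → (2.5, 0)
  2x1 + x2 = 5 and x1 = 0 → (0, 5)

Evaluating z = -5x1 - 7x2 at each vertex:
  (0, 0): z = 0
  (2.5, 0): z = -12.5
  (0, 5): z = -35

The minimum is at (0, 5) with z = -35.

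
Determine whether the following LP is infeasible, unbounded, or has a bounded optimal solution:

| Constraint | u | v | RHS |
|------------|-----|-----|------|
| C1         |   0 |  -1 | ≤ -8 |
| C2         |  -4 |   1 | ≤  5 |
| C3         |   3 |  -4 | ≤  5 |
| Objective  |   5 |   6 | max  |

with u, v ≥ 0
Feasible point: (1, 8) satisfies every constraint, so the LP is feasible.
Direction d = (1, 1): for each constraint row a, a·d ≤ 0 —
  (0)(1) + (-1)(1) = -1 ≤ 0
  (-4)(1) + (1)(1) = -3 ≤ 0
  (3)(1) + (-4)(1) = -1 ≤ 0
and d ≥ 0, so (1, 8) + t·d stays feasible for every t ≥ 0. Along this ray z = 5u + 6v changes by 11 per unit t, so z → +∞.

Unbounded — the objective can increase without bound over the feasible region.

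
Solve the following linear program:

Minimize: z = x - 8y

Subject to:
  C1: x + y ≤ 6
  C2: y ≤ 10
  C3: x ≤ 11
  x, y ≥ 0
x = 0, y = 6, z = -48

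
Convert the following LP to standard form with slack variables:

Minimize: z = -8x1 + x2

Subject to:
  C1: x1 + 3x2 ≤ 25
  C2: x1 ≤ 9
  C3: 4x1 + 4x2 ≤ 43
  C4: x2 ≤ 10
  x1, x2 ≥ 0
min z = -8x1 + x2

s.t.
  x1 + 3x2 + s1 = 25
  x1 + s2 = 9
  4x1 + 4x2 + s3 = 43
  x2 + s4 = 10
  x1, x2, s1, s2, s3, s4 ≥ 0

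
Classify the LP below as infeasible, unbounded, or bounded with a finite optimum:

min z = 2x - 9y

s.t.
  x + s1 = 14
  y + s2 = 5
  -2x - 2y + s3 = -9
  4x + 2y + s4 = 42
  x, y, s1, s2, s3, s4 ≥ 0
The point (0, 5) satisfies every constraint, so the LP is feasible; the constraints give x ≤ 14 and y ≤ 5, which with x, y ≥ 0 keep the feasible region inside a bounded box. A feasible, bounded LP attains a finite optimum at a vertex.

The LP has an optimal solution: (0, 5) with z = -45.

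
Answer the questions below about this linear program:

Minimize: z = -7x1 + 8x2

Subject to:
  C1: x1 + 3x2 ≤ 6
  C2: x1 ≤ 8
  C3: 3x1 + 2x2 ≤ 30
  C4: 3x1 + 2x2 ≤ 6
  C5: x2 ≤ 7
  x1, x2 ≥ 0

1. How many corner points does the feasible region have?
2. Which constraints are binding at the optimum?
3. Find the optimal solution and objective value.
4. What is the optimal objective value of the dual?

1. 4
2. C4, x2 ≥ 0
3. x1 = 2, x2 = 0, z = -14
4. -14 (by strong duality, equal to the primal optimum)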